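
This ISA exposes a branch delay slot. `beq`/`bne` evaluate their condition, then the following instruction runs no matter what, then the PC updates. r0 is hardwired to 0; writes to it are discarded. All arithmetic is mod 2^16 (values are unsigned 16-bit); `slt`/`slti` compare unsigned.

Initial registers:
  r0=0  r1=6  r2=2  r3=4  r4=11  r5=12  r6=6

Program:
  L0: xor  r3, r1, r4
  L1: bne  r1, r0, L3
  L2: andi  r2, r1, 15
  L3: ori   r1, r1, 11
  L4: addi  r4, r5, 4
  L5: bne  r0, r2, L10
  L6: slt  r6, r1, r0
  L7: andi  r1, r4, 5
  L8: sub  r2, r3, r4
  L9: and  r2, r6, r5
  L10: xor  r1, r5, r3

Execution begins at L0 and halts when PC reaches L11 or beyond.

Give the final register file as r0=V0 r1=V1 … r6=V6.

#0 xor  r3, r1, r4 ; 0/6/2/13/11/12/6
#1 bne  r1, r0, L3 ; 0/6/2/13/11/12/6 ; →target
#2 andi  r2, r1, 15 ; 0/6/6/13/11/12/6
#3 ori   r1, r1, 11 ; 0/15/6/13/11/12/6
#4 addi  r4, r5, 4 ; 0/15/6/13/16/12/6
#5 bne  r0, r2, L10 ; 0/15/6/13/16/12/6 ; →target
#6 slt  r6, r1, r0 ; 0/15/6/13/16/12/0
#10 xor  r1, r5, r3 ; 0/1/6/13/16/12/0

r0=0 r1=1 r2=6 r3=13 r4=16 r5=12 r6=0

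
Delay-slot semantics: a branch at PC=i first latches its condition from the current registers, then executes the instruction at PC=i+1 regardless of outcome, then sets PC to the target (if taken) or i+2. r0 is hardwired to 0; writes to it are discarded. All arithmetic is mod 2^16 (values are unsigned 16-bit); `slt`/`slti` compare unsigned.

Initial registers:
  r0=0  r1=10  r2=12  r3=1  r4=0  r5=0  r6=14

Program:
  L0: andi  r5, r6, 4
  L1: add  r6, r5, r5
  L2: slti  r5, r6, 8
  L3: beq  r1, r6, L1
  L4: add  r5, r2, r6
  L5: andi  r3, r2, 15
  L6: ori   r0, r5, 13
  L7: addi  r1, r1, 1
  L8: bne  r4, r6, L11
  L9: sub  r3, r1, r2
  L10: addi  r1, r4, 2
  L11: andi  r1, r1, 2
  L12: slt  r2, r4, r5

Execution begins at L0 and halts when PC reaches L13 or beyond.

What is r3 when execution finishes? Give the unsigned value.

65535

[0] andi  r5, r6, 4  →  {r0:0, r1:10, r2:12, r3:1, r4:0, r5:4, r6:14}
[1] add  r6, r5, r5  →  {r0:0, r1:10, r2:12, r3:1, r4:0, r5:4, r6:8}
[2] slti  r5, r6, 8  →  {r0:0, r1:10, r2:12, r3:1, r4:0, r5:0, r6:8}
[3] beq  r1, r6, L1  →  {r0:0, r1:10, r2:12, r3:1, r4:0, r5:0, r6:8}  ⟨branch fallthrough⟩
[4] add  r5, r2, r6  →  {r0:0, r1:10, r2:12, r3:1, r4:0, r5:20, r6:8}
[5] andi  r3, r2, 15  →  {r0:0, r1:10, r2:12, r3:12, r4:0, r5:20, r6:8}
[6] ori   r0, r5, 13  →  {r0:0, r1:10, r2:12, r3:12, r4:0, r5:20, r6:8}
[7] addi  r1, r1, 1  →  {r0:0, r1:11, r2:12, r3:12, r4:0, r5:20, r6:8}
[8] bne  r4, r6, L11  →  {r0:0, r1:11, r2:12, r3:12, r4:0, r5:20, r6:8}  ⟨branch taken⟩
[9] sub  r3, r1, r2  →  {r0:0, r1:11, r2:12, r3:65535, r4:0, r5:20, r6:8}
[11] andi  r1, r1, 2  →  {r0:0, r1:2, r2:12, r3:65535, r4:0, r5:20, r6:8}
[12] slt  r2, r4, r5  →  {r0:0, r1:2, r2:1, r3:65535, r4:0, r5:20, r6:8}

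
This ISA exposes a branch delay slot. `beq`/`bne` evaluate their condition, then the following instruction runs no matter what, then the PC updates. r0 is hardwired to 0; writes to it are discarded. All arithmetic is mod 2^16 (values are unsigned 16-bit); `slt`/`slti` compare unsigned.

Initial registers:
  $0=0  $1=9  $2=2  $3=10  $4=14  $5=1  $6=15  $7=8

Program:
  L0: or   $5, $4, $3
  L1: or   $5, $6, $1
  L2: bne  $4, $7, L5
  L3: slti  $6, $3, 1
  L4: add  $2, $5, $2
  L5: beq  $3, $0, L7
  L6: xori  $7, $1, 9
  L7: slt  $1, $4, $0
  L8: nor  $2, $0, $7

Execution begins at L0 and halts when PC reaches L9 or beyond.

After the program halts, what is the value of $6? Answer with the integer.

0

[0] or   $5, $4, $3  →  {$0:0, $1:9, $2:2, $3:10, $4:14, $5:14, $6:15, $7:8}
[1] or   $5, $6, $1  →  {$0:0, $1:9, $2:2, $3:10, $4:14, $5:15, $6:15, $7:8}
[2] bne  $4, $7, L5  →  {$0:0, $1:9, $2:2, $3:10, $4:14, $5:15, $6:15, $7:8}  ⟨branch taken⟩
[3] slti  $6, $3, 1  →  {$0:0, $1:9, $2:2, $3:10, $4:14, $5:15, $6:0, $7:8}
[5] beq  $3, $0, L7  →  {$0:0, $1:9, $2:2, $3:10, $4:14, $5:15, $6:0, $7:8}  ⟨branch fallthrough⟩
[6] xori  $7, $1, 9  →  {$0:0, $1:9, $2:2, $3:10, $4:14, $5:15, $6:0, $7:0}
[7] slt  $1, $4, $0  →  {$0:0, $1:0, $2:2, $3:10, $4:14, $5:15, $6:0, $7:0}
[8] nor  $2, $0, $7  →  {$0:0, $1:0, $2:65535, $3:10, $4:14, $5:15, $6:0, $7:0}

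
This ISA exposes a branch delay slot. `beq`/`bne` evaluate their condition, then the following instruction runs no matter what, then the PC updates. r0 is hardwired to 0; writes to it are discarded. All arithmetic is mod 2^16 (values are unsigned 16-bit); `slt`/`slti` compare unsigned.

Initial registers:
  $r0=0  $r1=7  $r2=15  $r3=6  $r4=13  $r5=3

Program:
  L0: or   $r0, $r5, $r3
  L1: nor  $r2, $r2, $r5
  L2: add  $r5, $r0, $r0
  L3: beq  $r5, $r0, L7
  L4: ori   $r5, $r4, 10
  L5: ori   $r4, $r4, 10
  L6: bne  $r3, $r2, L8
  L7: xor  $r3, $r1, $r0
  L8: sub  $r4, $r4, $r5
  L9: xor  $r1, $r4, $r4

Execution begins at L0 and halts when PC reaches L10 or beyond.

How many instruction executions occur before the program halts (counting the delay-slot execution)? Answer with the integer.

[0] or   $r0, $r5, $r3  →  {$r0:0, $r1:7, $r2:15, $r3:6, $r4:13, $r5:3}
[1] nor  $r2, $r2, $r5  →  {$r0:0, $r1:7, $r2:65520, $r3:6, $r4:13, $r5:3}
[2] add  $r5, $r0, $r0  →  {$r0:0, $r1:7, $r2:65520, $r3:6, $r4:13, $r5:0}
[3] beq  $r5, $r0, L7  →  {$r0:0, $r1:7, $r2:65520, $r3:6, $r4:13, $r5:0}  ⟨branch taken⟩
[4] ori   $r5, $r4, 10  →  {$r0:0, $r1:7, $r2:65520, $r3:6, $r4:13, $r5:15}
[7] xor  $r3, $r1, $r0  →  {$r0:0, $r1:7, $r2:65520, $r3:7, $r4:13, $r5:15}
[8] sub  $r4, $r4, $r5  →  {$r0:0, $r1:7, $r2:65520, $r3:7, $r4:65534, $r5:15}
[9] xor  $r1, $r4, $r4  →  {$r0:0, $r1:0, $r2:65520, $r3:7, $r4:65534, $r5:15}

8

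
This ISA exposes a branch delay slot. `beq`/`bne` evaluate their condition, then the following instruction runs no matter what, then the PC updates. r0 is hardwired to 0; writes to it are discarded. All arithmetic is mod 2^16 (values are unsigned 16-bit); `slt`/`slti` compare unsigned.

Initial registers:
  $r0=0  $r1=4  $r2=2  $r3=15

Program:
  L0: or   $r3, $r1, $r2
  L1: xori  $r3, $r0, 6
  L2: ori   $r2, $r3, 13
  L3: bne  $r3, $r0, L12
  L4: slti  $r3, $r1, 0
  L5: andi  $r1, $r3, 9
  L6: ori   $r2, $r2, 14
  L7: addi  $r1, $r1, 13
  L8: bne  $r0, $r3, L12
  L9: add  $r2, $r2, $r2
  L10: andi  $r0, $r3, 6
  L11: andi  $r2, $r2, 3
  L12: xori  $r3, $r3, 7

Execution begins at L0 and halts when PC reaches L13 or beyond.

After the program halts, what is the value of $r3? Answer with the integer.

7

[0] or   $r3, $r1, $r2  →  {$r0:0, $r1:4, $r2:2, $r3:6}
[1] xori  $r3, $r0, 6  →  {$r0:0, $r1:4, $r2:2, $r3:6}
[2] ori   $r2, $r3, 13  →  {$r0:0, $r1:4, $r2:15, $r3:6}
[3] bne  $r3, $r0, L12  →  {$r0:0, $r1:4, $r2:15, $r3:6}  ⟨branch taken⟩
[4] slti  $r3, $r1, 0  →  {$r0:0, $r1:4, $r2:15, $r3:0}
[12] xori  $r3, $r3, 7  →  {$r0:0, $r1:4, $r2:15, $r3:7}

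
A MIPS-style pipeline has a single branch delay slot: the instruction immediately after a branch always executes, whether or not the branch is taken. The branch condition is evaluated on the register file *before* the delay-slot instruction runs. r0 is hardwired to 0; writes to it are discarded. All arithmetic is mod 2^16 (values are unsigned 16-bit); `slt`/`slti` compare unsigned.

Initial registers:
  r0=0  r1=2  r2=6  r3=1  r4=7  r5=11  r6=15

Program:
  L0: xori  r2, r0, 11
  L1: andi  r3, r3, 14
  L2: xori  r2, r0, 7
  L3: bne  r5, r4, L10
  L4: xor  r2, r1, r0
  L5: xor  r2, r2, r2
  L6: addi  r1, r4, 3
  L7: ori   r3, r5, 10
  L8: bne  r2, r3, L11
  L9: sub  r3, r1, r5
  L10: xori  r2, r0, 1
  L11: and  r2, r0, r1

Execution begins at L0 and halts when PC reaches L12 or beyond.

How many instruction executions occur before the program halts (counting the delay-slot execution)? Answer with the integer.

PC=0  xori  r2, r0, 11       | r0=0 r1=2 r2=11 r3=1 r4=7 r5=11 r6=15
PC=1  andi  r3, r3, 14       | r0=0 r1=2 r2=11 r3=0 r4=7 r5=11 r6=15
PC=2  xori  r2, r0, 7        | r0=0 r1=2 r2=7 r3=0 r4=7 r5=11 r6=15
PC=3  bne  r5, r4, L10       | r0=0 r1=2 r2=7 r3=0 r4=7 r5=11 r6=15  [TAKEN]
PC=4  xor  r2, r1, r0        | r0=0 r1=2 r2=2 r3=0 r4=7 r5=11 r6=15
PC=10 xori  r2, r0, 1        | r0=0 r1=2 r2=1 r3=0 r4=7 r5=11 r6=15
PC=11 and  r2, r0, r1        | r0=0 r1=2 r2=0 r3=0 r4=7 r5=11 r6=15

7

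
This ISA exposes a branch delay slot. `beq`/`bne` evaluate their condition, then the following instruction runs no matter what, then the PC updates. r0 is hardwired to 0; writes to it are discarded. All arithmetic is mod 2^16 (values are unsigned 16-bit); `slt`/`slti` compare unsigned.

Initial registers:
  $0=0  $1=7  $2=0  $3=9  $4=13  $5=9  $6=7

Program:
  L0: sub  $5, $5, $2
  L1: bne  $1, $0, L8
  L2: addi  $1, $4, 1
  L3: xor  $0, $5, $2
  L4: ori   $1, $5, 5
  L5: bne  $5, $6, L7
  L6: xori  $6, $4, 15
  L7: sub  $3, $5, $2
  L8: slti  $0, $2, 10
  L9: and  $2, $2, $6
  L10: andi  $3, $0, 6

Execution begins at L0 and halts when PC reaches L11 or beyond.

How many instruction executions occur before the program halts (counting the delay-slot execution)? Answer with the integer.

6

  step pc=0: sub  $5, $5, $2  regs=(0,7,0,9,13,9,7)
  step pc=1: bne  $1, $0, L8  cond=T  regs=(0,7,0,9,13,9,7)
  step pc=2: addi  $1, $4, 1  regs=(0,14,0,9,13,9,7)
  step pc=8: slti  $0, $2, 10  regs=(0,14,0,9,13,9,7)
  step pc=9: and  $2, $2, $6  regs=(0,14,0,9,13,9,7)
  step pc=10: andi  $3, $0, 6  regs=(0,14,0,0,13,9,7)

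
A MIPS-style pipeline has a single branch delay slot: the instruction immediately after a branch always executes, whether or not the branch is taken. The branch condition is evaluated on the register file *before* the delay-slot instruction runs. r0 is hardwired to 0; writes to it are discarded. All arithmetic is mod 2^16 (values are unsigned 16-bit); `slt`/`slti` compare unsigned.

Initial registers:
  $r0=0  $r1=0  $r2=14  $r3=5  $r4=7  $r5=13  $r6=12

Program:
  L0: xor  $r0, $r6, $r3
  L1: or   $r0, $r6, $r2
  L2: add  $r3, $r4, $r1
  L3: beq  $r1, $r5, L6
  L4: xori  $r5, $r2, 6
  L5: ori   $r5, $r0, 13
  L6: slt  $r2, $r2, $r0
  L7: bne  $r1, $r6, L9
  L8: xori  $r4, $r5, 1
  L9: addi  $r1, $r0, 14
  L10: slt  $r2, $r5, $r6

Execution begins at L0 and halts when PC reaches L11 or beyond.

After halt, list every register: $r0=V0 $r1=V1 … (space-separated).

#0 xor  $r0, $r6, $r3 ; 0/0/14/5/7/13/12
#1 or   $r0, $r6, $r2 ; 0/0/14/5/7/13/12
#2 add  $r3, $r4, $r1 ; 0/0/14/7/7/13/12
#3 beq  $r1, $r5, L6 ; 0/0/14/7/7/13/12 ; →fallthru
#4 xori  $r5, $r2, 6 ; 0/0/14/7/7/8/12
#5 ori   $r5, $r0, 13 ; 0/0/14/7/7/13/12
#6 slt  $r2, $r2, $r0 ; 0/0/0/7/7/13/12
#7 bne  $r1, $r6, L9 ; 0/0/0/7/7/13/12 ; →target
#8 xori  $r4, $r5, 1 ; 0/0/0/7/12/13/12
#9 addi  $r1, $r0, 14 ; 0/14/0/7/12/13/12
#10 slt  $r2, $r5, $r6 ; 0/14/0/7/12/13/12

$r0=0 $r1=14 $r2=0 $r3=7 $r4=12 $r5=13 $r6=12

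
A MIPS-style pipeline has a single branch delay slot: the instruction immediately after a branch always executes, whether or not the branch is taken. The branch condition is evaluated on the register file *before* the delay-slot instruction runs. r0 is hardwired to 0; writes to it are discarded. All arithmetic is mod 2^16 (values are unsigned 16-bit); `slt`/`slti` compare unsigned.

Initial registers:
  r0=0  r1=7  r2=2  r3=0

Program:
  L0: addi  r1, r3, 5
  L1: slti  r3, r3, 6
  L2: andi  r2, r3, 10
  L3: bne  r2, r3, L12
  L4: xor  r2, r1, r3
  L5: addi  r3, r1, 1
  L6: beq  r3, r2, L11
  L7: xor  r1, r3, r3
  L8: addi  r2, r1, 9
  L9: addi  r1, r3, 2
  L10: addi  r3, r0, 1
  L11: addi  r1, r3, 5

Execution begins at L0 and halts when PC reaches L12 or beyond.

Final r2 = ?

  step pc=0: addi  r1, r3, 5  regs=(0,5,2,0)
  step pc=1: slti  r3, r3, 6  regs=(0,5,2,1)
  step pc=2: andi  r2, r3, 10  regs=(0,5,0,1)
  step pc=3: bne  r2, r3, L12  cond=T  regs=(0,5,0,1)
  step pc=4: xor  r2, r1, r3  regs=(0,5,4,1)

4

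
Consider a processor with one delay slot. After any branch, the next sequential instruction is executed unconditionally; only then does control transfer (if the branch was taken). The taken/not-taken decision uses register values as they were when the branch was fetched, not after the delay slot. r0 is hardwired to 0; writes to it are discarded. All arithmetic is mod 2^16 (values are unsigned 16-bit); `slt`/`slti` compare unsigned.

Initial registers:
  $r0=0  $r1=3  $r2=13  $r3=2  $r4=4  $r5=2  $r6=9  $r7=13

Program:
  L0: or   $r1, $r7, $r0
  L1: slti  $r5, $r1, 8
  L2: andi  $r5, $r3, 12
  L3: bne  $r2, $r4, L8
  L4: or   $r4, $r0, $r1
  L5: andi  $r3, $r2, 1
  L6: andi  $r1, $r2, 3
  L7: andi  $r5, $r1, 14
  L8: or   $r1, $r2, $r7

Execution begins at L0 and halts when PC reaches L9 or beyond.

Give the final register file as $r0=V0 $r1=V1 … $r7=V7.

#0 or   $r1, $r7, $r0 ; 0/13/13/2/4/2/9/13
#1 slti  $r5, $r1, 8 ; 0/13/13/2/4/0/9/13
#2 andi  $r5, $r3, 12 ; 0/13/13/2/4/0/9/13
#3 bne  $r2, $r4, L8 ; 0/13/13/2/4/0/9/13 ; →target
#4 or   $r4, $r0, $r1 ; 0/13/13/2/13/0/9/13
#8 or   $r1, $r2, $r7 ; 0/13/13/2/13/0/9/13

$r0=0 $r1=13 $r2=13 $r3=2 $r4=13 $r5=0 $r6=9 $r7=13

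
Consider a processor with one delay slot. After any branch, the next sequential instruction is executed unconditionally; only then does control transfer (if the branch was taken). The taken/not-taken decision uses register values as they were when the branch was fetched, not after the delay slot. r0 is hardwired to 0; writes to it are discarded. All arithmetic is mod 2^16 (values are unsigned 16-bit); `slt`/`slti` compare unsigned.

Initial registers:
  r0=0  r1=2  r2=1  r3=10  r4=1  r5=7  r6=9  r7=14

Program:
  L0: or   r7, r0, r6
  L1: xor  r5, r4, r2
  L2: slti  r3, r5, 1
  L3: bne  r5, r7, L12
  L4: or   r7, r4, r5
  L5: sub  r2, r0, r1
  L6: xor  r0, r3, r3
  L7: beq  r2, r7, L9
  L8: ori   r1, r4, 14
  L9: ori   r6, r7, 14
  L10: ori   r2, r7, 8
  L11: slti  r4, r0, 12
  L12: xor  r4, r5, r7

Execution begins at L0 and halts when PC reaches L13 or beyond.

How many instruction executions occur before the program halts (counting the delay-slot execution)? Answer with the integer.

6

PC=0  or   r7, r0, r6        | r0=0 r1=2 r2=1 r3=10 r4=1 r5=7 r6=9 r7=9
PC=1  xor  r5, r4, r2        | r0=0 r1=2 r2=1 r3=10 r4=1 r5=0 r6=9 r7=9
PC=2  slti  r3, r5, 1        | r0=0 r1=2 r2=1 r3=1 r4=1 r5=0 r6=9 r7=9
PC=3  bne  r5, r7, L12       | r0=0 r1=2 r2=1 r3=1 r4=1 r5=0 r6=9 r7=9  [TAKEN]
PC=4  or   r7, r4, r5        | r0=0 r1=2 r2=1 r3=1 r4=1 r5=0 r6=9 r7=1
PC=12 xor  r4, r5, r7        | r0=0 r1=2 r2=1 r3=1 r4=1 r5=0 r6=9 r7=1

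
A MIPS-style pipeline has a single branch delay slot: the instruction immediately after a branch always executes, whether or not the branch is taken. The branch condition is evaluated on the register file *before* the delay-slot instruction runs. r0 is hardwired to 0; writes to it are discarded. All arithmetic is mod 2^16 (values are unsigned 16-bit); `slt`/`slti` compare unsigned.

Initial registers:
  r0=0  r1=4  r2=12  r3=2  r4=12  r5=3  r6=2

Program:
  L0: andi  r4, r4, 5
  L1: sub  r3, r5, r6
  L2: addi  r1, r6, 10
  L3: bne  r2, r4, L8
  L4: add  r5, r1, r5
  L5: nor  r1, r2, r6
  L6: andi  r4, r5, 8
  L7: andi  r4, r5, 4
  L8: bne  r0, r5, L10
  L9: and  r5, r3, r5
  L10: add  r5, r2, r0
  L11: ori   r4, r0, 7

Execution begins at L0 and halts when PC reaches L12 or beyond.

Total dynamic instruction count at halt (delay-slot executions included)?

9

PC=0  andi  r4, r4, 5        | r0=0 r1=4 r2=12 r3=2 r4=4 r5=3 r6=2
PC=1  sub  r3, r5, r6        | r0=0 r1=4 r2=12 r3=1 r4=4 r5=3 r6=2
PC=2  addi  r1, r6, 10       | r0=0 r1=12 r2=12 r3=1 r4=4 r5=3 r6=2
PC=3  bne  r2, r4, L8        | r0=0 r1=12 r2=12 r3=1 r4=4 r5=3 r6=2  [TAKEN]
PC=4  add  r5, r1, r5        | r0=0 r1=12 r2=12 r3=1 r4=4 r5=15 r6=2
PC=8  bne  r0, r5, L10       | r0=0 r1=12 r2=12 r3=1 r4=4 r5=15 r6=2  [TAKEN]
PC=9  and  r5, r3, r5        | r0=0 r1=12 r2=12 r3=1 r4=4 r5=1 r6=2
PC=10 add  r5, r2, r0        | r0=0 r1=12 r2=12 r3=1 r4=4 r5=12 r6=2
PC=11 ori   r4, r0, 7        | r0=0 r1=12 r2=12 r3=1 r4=7 r5=12 r6=2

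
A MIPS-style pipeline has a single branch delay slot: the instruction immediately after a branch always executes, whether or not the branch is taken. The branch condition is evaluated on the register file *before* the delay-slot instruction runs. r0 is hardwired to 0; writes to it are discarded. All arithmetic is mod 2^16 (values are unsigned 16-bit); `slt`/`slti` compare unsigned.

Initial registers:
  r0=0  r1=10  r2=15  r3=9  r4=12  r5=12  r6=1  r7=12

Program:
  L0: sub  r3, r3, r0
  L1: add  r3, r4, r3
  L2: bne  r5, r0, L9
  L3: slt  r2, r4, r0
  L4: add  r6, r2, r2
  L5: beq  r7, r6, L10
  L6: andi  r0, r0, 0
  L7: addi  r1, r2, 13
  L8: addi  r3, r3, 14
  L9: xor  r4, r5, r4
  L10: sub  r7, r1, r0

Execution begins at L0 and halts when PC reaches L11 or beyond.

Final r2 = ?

[0] sub  r3, r3, r0  →  {r0:0, r1:10, r2:15, r3:9, r4:12, r5:12, r6:1, r7:12}
[1] add  r3, r4, r3  →  {r0:0, r1:10, r2:15, r3:21, r4:12, r5:12, r6:1, r7:12}
[2] bne  r5, r0, L9  →  {r0:0, r1:10, r2:15, r3:21, r4:12, r5:12, r6:1, r7:12}  ⟨branch taken⟩
[3] slt  r2, r4, r0  →  {r0:0, r1:10, r2:0, r3:21, r4:12, r5:12, r6:1, r7:12}
[9] xor  r4, r5, r4  →  {r0:0, r1:10, r2:0, r3:21, r4:0, r5:12, r6:1, r7:12}
[10] sub  r7, r1, r0  →  {r0:0, r1:10, r2:0, r3:21, r4:0, r5:12, r6:1, r7:10}

0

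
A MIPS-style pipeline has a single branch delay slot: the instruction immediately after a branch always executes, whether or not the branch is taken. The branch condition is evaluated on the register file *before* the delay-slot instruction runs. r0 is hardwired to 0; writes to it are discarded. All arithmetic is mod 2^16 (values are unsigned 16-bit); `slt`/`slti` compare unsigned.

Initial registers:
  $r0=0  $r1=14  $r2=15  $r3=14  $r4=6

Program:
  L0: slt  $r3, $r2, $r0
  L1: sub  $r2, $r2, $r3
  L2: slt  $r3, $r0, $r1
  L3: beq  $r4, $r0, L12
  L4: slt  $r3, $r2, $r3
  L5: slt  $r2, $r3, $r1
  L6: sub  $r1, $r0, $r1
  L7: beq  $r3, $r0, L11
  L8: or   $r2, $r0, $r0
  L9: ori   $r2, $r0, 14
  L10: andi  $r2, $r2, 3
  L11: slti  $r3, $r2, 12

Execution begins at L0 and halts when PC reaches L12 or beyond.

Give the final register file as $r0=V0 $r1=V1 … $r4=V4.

[0] slt  $r3, $r2, $r0  →  {$r0:0, $r1:14, $r2:15, $r3:0, $r4:6}
[1] sub  $r2, $r2, $r3  →  {$r0:0, $r1:14, $r2:15, $r3:0, $r4:6}
[2] slt  $r3, $r0, $r1  →  {$r0:0, $r1:14, $r2:15, $r3:1, $r4:6}
[3] beq  $r4, $r0, L12  →  {$r0:0, $r1:14, $r2:15, $r3:1, $r4:6}  ⟨branch fallthrough⟩
[4] slt  $r3, $r2, $r3  →  {$r0:0, $r1:14, $r2:15, $r3:0, $r4:6}
[5] slt  $r2, $r3, $r1  →  {$r0:0, $r1:14, $r2:1, $r3:0, $r4:6}
[6] sub  $r1, $r0, $r1  →  {$r0:0, $r1:65522, $r2:1, $r3:0, $r4:6}
[7] beq  $r3, $r0, L11  →  {$r0:0, $r1:65522, $r2:1, $r3:0, $r4:6}  ⟨branch taken⟩
[8] or   $r2, $r0, $r0  →  {$r0:0, $r1:65522, $r2:0, $r3:0, $r4:6}
[11] slti  $r3, $r2, 12  →  {$r0:0, $r1:65522, $r2:0, $r3:1, $r4:6}

$r0=0 $r1=65522 $r2=0 $r3=1 $r4=6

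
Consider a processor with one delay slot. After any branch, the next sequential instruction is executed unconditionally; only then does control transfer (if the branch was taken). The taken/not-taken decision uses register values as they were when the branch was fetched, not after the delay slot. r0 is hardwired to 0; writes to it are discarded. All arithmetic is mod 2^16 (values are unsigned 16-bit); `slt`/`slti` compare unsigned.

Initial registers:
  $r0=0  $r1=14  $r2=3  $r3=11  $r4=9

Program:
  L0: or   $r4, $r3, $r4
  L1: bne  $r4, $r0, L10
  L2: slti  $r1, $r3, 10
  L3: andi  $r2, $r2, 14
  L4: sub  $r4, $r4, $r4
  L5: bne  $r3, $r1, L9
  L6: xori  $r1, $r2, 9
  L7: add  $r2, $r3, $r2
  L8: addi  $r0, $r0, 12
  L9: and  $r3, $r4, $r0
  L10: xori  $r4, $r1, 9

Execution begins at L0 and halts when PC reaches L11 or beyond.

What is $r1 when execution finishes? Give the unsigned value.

  step pc=0: or   $r4, $r3, $r4  regs=(0,14,3,11,11)
  step pc=1: bne  $r4, $r0, L10  cond=T  regs=(0,14,3,11,11)
  step pc=2: slti  $r1, $r3, 10  regs=(0,0,3,11,11)
  step pc=10: xori  $r4, $r1, 9  regs=(0,0,3,11,9)

0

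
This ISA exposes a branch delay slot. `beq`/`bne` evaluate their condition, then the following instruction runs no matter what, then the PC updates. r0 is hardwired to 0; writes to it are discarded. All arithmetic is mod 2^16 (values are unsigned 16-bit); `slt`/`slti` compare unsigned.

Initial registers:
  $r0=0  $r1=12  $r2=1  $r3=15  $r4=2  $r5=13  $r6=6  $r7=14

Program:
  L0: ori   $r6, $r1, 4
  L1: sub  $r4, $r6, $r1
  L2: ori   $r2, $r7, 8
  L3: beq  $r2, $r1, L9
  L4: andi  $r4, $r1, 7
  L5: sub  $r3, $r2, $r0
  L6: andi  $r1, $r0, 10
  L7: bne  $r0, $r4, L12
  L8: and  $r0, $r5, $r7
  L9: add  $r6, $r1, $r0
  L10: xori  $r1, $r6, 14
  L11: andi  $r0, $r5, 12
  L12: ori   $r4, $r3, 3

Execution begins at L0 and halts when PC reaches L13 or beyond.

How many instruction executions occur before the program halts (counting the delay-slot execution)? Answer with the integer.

#0 ori   $r6, $r1, 4 ; 0/12/1/15/2/13/12/14
#1 sub  $r4, $r6, $r1 ; 0/12/1/15/0/13/12/14
#2 ori   $r2, $r7, 8 ; 0/12/14/15/0/13/12/14
#3 beq  $r2, $r1, L9 ; 0/12/14/15/0/13/12/14 ; →fallthru
#4 andi  $r4, $r1, 7 ; 0/12/14/15/4/13/12/14
#5 sub  $r3, $r2, $r0 ; 0/12/14/14/4/13/12/14
#6 andi  $r1, $r0, 10 ; 0/0/14/14/4/13/12/14
#7 bne  $r0, $r4, L12 ; 0/0/14/14/4/13/12/14 ; →target
#8 and  $r0, $r5, $r7 ; 0/0/14/14/4/13/12/14
#12 ori   $r4, $r3, 3 ; 0/0/14/14/15/13/12/14

10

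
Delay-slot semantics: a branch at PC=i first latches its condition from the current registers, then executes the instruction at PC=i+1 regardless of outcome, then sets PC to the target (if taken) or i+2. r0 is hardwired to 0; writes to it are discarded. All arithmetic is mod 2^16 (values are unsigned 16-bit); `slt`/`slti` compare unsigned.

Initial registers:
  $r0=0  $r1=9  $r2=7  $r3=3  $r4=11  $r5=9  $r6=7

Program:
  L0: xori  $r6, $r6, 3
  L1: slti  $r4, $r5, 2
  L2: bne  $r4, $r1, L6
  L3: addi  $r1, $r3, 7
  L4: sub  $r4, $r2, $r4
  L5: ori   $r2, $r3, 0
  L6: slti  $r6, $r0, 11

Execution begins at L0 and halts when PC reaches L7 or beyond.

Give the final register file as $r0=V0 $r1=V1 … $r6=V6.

[0] xori  $r6, $r6, 3  →  {$r0:0, $r1:9, $r2:7, $r3:3, $r4:11, $r5:9, $r6:4}
[1] slti  $r4, $r5, 2  →  {$r0:0, $r1:9, $r2:7, $r3:3, $r4:0, $r5:9, $r6:4}
[2] bne  $r4, $r1, L6  →  {$r0:0, $r1:9, $r2:7, $r3:3, $r4:0, $r5:9, $r6:4}  ⟨branch taken⟩
[3] addi  $r1, $r3, 7  →  {$r0:0, $r1:10, $r2:7, $r3:3, $r4:0, $r5:9, $r6:4}
[6] slti  $r6, $r0, 11  →  {$r0:0, $r1:10, $r2:7, $r3:3, $r4:0, $r5:9, $r6:1}

$r0=0 $r1=10 $r2=7 $r3=3 $r4=0 $r5=9 $r6=1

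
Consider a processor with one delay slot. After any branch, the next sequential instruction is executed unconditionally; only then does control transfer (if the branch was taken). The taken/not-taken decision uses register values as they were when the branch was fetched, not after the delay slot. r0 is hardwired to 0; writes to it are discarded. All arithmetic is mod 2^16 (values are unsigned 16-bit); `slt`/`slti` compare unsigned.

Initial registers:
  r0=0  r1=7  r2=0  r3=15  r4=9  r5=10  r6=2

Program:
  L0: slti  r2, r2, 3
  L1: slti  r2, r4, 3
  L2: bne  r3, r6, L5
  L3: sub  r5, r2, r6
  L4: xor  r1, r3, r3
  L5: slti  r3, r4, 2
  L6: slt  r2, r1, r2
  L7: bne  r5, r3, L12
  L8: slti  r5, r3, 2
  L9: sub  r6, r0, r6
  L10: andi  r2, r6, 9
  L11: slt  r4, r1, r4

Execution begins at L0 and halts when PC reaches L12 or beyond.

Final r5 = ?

1

#0 slti  r2, r2, 3 ; 0/7/1/15/9/10/2
#1 slti  r2, r4, 3 ; 0/7/0/15/9/10/2
#2 bne  r3, r6, L5 ; 0/7/0/15/9/10/2 ; →target
#3 sub  r5, r2, r6 ; 0/7/0/15/9/65534/2
#5 slti  r3, r4, 2 ; 0/7/0/0/9/65534/2
#6 slt  r2, r1, r2 ; 0/7/0/0/9/65534/2
#7 bne  r5, r3, L12 ; 0/7/0/0/9/65534/2 ; →target
#8 slti  r5, r3, 2 ; 0/7/0/0/9/1/2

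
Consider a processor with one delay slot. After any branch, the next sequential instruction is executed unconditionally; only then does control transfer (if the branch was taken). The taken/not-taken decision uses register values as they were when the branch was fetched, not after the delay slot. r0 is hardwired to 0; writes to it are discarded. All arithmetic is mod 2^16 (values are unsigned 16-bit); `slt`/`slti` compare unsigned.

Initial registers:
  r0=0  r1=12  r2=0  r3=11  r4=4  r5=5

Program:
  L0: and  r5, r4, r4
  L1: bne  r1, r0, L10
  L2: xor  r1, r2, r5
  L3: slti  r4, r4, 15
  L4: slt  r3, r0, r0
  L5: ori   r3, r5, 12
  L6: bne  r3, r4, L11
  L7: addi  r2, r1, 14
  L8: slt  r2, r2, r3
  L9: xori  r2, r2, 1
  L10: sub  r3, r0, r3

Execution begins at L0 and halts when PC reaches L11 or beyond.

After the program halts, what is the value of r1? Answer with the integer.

PC=0  and  r5, r4, r4        | r0=0 r1=12 r2=0 r3=11 r4=4 r5=4
PC=1  bne  r1, r0, L10       | r0=0 r1=12 r2=0 r3=11 r4=4 r5=4  [TAKEN]
PC=2  xor  r1, r2, r5        | r0=0 r1=4 r2=0 r3=11 r4=4 r5=4
PC=10 sub  r3, r0, r3        | r0=0 r1=4 r2=0 r3=65525 r4=4 r5=4

4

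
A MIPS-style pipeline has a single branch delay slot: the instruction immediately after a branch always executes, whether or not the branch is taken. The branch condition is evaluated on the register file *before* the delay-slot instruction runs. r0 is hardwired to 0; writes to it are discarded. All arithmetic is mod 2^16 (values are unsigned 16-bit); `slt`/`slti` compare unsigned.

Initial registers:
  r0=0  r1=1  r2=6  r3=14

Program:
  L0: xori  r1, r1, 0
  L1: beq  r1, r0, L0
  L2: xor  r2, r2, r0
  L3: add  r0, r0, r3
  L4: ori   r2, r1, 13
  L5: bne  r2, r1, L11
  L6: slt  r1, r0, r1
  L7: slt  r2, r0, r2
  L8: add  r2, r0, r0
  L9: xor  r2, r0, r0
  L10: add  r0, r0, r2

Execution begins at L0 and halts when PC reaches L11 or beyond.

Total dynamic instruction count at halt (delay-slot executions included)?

7

#0 xori  r1, r1, 0 ; 0/1/6/14
#1 beq  r1, r0, L0 ; 0/1/6/14 ; →fallthru
#2 xor  r2, r2, r0 ; 0/1/6/14
#3 add  r0, r0, r3 ; 0/1/6/14
#4 ori   r2, r1, 13 ; 0/1/13/14
#5 bne  r2, r1, L11 ; 0/1/13/14 ; →target
#6 slt  r1, r0, r1 ; 0/1/13/14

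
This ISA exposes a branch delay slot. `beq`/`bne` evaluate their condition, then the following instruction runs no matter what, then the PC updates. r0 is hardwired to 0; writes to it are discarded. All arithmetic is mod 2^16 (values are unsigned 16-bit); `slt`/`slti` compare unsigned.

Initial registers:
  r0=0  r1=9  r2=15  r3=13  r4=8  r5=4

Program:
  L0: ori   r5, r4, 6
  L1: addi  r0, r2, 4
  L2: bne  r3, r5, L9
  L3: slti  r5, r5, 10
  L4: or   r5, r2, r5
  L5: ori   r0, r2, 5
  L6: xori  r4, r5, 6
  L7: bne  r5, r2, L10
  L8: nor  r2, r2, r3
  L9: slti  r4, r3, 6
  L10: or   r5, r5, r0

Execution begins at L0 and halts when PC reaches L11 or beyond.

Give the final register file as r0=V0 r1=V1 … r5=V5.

[0] ori   r5, r4, 6  →  {r0:0, r1:9, r2:15, r3:13, r4:8, r5:14}
[1] addi  r0, r2, 4  →  {r0:0, r1:9, r2:15, r3:13, r4:8, r5:14}
[2] bne  r3, r5, L9  →  {r0:0, r1:9, r2:15, r3:13, r4:8, r5:14}  ⟨branch taken⟩
[3] slti  r5, r5, 10  →  {r0:0, r1:9, r2:15, r3:13, r4:8, r5:0}
[9] slti  r4, r3, 6  →  {r0:0, r1:9, r2:15, r3:13, r4:0, r5:0}
[10] or   r5, r5, r0  →  {r0:0, r1:9, r2:15, r3:13, r4:0, r5:0}

r0=0 r1=9 r2=15 r3=13 r4=0 r5=0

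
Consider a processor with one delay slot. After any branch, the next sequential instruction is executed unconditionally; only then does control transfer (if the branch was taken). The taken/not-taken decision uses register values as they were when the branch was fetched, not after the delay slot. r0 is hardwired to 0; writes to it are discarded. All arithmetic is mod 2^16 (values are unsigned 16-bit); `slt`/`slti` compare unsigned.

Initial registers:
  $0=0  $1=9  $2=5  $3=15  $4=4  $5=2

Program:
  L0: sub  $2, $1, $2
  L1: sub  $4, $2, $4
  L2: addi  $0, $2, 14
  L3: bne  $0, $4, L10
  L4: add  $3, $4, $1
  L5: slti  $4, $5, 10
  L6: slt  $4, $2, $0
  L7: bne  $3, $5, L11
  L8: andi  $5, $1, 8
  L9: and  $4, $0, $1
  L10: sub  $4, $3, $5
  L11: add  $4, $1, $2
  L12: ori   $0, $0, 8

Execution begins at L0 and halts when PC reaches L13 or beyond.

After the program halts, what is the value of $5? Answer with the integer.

8

#0 sub  $2, $1, $2 ; 0/9/4/15/4/2
#1 sub  $4, $2, $4 ; 0/9/4/15/0/2
#2 addi  $0, $2, 14 ; 0/9/4/15/0/2
#3 bne  $0, $4, L10 ; 0/9/4/15/0/2 ; →fallthru
#4 add  $3, $4, $1 ; 0/9/4/9/0/2
#5 slti  $4, $5, 10 ; 0/9/4/9/1/2
#6 slt  $4, $2, $0 ; 0/9/4/9/0/2
#7 bne  $3, $5, L11 ; 0/9/4/9/0/2 ; →target
#8 andi  $5, $1, 8 ; 0/9/4/9/0/8
#11 add  $4, $1, $2 ; 0/9/4/9/13/8
#12 ori   $0, $0, 8 ; 0/9/4/9/13/8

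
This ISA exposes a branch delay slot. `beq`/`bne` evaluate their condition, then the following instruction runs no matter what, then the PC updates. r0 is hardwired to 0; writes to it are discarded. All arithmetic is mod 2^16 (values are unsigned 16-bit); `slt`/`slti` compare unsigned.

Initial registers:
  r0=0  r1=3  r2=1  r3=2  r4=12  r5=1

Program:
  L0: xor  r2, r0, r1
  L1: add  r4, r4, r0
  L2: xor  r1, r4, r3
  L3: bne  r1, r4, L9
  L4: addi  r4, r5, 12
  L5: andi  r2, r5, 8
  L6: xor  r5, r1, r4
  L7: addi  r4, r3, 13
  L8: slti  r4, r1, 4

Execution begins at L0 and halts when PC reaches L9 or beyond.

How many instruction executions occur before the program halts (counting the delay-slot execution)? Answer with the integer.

5

#0 xor  r2, r0, r1 ; 0/3/3/2/12/1
#1 add  r4, r4, r0 ; 0/3/3/2/12/1
#2 xor  r1, r4, r3 ; 0/14/3/2/12/1
#3 bne  r1, r4, L9 ; 0/14/3/2/12/1 ; →target
#4 addi  r4, r5, 12 ; 0/14/3/2/13/1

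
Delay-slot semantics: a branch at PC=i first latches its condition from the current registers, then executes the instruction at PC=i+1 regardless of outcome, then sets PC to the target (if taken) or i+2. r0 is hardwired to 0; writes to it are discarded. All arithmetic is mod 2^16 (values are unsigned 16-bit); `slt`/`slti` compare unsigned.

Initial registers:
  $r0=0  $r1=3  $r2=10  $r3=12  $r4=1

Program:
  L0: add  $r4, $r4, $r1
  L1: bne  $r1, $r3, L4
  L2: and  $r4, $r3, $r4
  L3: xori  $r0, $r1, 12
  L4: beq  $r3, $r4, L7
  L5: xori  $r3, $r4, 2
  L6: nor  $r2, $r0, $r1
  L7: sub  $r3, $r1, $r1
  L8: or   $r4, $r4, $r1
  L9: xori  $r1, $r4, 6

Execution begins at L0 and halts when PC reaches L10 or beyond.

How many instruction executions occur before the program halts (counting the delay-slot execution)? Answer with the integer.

PC=0  add  $r4, $r4, $r1     | $r0=0 $r1=3 $r2=10 $r3=12 $r4=4
PC=1  bne  $r1, $r3, L4      | $r0=0 $r1=3 $r2=10 $r3=12 $r4=4  [TAKEN]
PC=2  and  $r4, $r3, $r4     | $r0=0 $r1=3 $r2=10 $r3=12 $r4=4
PC=4  beq  $r3, $r4, L7      | $r0=0 $r1=3 $r2=10 $r3=12 $r4=4  [not taken]
PC=5  xori  $r3, $r4, 2      | $r0=0 $r1=3 $r2=10 $r3=6 $r4=4
PC=6  nor  $r2, $r0, $r1     | $r0=0 $r1=3 $r2=65532 $r3=6 $r4=4
PC=7  sub  $r3, $r1, $r1     | $r0=0 $r1=3 $r2=65532 $r3=0 $r4=4
PC=8  or   $r4, $r4, $r1     | $r0=0 $r1=3 $r2=65532 $r3=0 $r4=7
PC=9  xori  $r1, $r4, 6      | $r0=0 $r1=1 $r2=65532 $r3=0 $r4=7

9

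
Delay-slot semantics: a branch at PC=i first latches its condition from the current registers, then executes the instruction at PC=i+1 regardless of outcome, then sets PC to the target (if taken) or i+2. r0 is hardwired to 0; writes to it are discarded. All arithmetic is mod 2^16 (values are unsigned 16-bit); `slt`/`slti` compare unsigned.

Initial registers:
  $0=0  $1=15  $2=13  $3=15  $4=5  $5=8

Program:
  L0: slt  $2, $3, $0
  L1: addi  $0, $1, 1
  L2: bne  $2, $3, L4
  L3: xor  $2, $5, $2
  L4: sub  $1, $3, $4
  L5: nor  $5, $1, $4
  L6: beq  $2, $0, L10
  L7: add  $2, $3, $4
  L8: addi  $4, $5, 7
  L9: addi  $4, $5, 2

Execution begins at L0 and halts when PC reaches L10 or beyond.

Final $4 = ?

65522

#0 slt  $2, $3, $0 ; 0/15/0/15/5/8
#1 addi  $0, $1, 1 ; 0/15/0/15/5/8
#2 bne  $2, $3, L4 ; 0/15/0/15/5/8 ; →target
#3 xor  $2, $5, $2 ; 0/15/8/15/5/8
#4 sub  $1, $3, $4 ; 0/10/8/15/5/8
#5 nor  $5, $1, $4 ; 0/10/8/15/5/65520
#6 beq  $2, $0, L10 ; 0/10/8/15/5/65520 ; →fallthru
#7 add  $2, $3, $4 ; 0/10/20/15/5/65520
#8 addi  $4, $5, 7 ; 0/10/20/15/65527/65520
#9 addi  $4, $5, 2 ; 0/10/20/15/65522/65520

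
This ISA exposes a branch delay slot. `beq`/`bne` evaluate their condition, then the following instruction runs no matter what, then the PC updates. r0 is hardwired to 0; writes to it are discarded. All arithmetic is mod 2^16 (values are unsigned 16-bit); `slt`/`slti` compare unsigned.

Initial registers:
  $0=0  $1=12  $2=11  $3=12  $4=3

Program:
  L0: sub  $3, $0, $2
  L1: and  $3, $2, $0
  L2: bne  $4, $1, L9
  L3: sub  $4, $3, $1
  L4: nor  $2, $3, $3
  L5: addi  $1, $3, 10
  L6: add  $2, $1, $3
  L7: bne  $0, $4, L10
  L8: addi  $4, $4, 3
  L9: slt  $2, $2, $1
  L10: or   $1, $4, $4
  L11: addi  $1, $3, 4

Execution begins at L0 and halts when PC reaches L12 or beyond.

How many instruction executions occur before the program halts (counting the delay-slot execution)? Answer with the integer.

7

  step pc=0: sub  $3, $0, $2  regs=(0,12,11,65525,3)
  step pc=1: and  $3, $2, $0  regs=(0,12,11,0,3)
  step pc=2: bne  $4, $1, L9  cond=T  regs=(0,12,11,0,3)
  step pc=3: sub  $4, $3, $1  regs=(0,12,11,0,65524)
  step pc=9: slt  $2, $2, $1  regs=(0,12,1,0,65524)
  step pc=10: or   $1, $4, $4  regs=(0,65524,1,0,65524)
  step pc=11: addi  $1, $3, 4  regs=(0,4,1,0,65524)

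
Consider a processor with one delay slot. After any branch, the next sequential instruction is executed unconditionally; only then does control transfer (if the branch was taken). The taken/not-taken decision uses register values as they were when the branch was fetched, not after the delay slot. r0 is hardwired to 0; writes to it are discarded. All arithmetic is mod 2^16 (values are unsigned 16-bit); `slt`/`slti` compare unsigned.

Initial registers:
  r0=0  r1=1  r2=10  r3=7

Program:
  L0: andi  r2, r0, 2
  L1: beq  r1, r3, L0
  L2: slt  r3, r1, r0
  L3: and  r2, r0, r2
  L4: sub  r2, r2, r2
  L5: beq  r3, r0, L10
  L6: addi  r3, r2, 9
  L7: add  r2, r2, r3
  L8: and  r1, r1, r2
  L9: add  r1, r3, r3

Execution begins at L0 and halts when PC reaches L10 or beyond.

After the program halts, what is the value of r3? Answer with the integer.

#0 andi  r2, r0, 2 ; 0/1/0/7
#1 beq  r1, r3, L0 ; 0/1/0/7 ; →fallthru
#2 slt  r3, r1, r0 ; 0/1/0/0
#3 and  r2, r0, r2 ; 0/1/0/0
#4 sub  r2, r2, r2 ; 0/1/0/0
#5 beq  r3, r0, L10 ; 0/1/0/0 ; →target
#6 addi  r3, r2, 9 ; 0/1/0/9

9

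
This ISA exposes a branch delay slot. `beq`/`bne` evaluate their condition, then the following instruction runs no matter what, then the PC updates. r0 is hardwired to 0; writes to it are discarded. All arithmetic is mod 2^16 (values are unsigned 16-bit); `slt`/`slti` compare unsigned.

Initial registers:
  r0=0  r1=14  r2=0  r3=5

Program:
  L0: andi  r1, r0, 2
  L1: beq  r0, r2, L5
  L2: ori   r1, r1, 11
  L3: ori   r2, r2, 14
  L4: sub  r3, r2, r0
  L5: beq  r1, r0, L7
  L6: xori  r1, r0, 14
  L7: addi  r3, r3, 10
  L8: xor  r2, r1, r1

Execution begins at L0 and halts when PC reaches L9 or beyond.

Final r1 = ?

#0 andi  r1, r0, 2 ; 0/0/0/5
#1 beq  r0, r2, L5 ; 0/0/0/5 ; →target
#2 ori   r1, r1, 11 ; 0/11/0/5
#5 beq  r1, r0, L7 ; 0/11/0/5 ; →fallthru
#6 xori  r1, r0, 14 ; 0/14/0/5
#7 addi  r3, r3, 10 ; 0/14/0/15
#8 xor  r2, r1, r1 ; 0/14/0/15

14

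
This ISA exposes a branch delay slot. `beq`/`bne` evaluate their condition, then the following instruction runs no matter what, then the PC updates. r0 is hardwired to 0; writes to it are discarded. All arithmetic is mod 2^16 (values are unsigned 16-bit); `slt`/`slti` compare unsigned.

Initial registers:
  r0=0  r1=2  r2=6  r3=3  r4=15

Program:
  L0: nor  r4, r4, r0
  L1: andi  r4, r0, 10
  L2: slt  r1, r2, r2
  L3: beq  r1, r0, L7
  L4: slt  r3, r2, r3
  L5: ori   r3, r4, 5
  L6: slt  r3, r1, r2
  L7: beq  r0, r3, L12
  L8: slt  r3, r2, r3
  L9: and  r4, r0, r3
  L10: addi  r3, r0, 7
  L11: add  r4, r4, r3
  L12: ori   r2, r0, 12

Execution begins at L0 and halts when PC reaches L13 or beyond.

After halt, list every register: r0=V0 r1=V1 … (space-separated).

  step pc=0: nor  r4, r4, r0  regs=(0,2,6,3,65520)
  step pc=1: andi  r4, r0, 10  regs=(0,2,6,3,0)
  step pc=2: slt  r1, r2, r2  regs=(0,0,6,3,0)
  step pc=3: beq  r1, r0, L7  cond=T  regs=(0,0,6,3,0)
  step pc=4: slt  r3, r2, r3  regs=(0,0,6,0,0)
  step pc=7: beq  r0, r3, L12  cond=T  regs=(0,0,6,0,0)
  step pc=8: slt  r3, r2, r3  regs=(0,0,6,0,0)
  step pc=12: ori   r2, r0, 12  regs=(0,0,12,0,0)

r0=0 r1=0 r2=12 r3=0 r4=0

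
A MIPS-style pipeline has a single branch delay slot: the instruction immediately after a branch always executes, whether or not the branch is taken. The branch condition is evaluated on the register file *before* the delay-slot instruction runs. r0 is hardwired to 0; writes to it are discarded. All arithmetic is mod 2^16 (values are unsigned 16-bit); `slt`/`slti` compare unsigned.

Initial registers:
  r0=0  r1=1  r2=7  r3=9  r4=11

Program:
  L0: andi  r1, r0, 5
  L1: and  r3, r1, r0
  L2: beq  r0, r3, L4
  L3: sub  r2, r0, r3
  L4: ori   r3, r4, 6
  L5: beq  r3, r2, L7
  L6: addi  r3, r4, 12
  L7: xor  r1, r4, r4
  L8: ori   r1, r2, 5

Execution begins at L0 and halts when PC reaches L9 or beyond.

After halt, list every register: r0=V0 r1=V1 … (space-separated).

r0=0 r1=5 r2=0 r3=23 r4=11

[0] andi  r1, r0, 5  →  {r0:0, r1:0, r2:7, r3:9, r4:11}
[1] and  r3, r1, r0  →  {r0:0, r1:0, r2:7, r3:0, r4:11}
[2] beq  r0, r3, L4  →  {r0:0, r1:0, r2:7, r3:0, r4:11}  ⟨branch taken⟩
[3] sub  r2, r0, r3  →  {r0:0, r1:0, r2:0, r3:0, r4:11}
[4] ori   r3, r4, 6  →  {r0:0, r1:0, r2:0, r3:15, r4:11}
[5] beq  r3, r2, L7  →  {r0:0, r1:0, r2:0, r3:15, r4:11}  ⟨branch fallthrough⟩
[6] addi  r3, r4, 12  →  {r0:0, r1:0, r2:0, r3:23, r4:11}
[7] xor  r1, r4, r4  →  {r0:0, r1:0, r2:0, r3:23, r4:11}
[8] ori   r1, r2, 5  →  {r0:0, r1:5, r2:0, r3:23, r4:11}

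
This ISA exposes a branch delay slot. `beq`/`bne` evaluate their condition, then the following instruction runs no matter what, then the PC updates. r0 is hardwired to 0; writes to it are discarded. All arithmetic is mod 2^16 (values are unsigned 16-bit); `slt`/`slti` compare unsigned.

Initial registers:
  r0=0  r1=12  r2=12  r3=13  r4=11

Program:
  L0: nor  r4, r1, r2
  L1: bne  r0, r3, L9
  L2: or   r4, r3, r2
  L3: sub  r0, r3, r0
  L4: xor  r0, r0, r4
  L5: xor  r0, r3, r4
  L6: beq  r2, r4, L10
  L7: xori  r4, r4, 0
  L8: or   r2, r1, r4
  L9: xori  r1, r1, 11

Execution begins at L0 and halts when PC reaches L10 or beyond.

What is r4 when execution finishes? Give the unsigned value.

13

[0] nor  r4, r1, r2  →  {r0:0, r1:12, r2:12, r3:13, r4:65523}
[1] bne  r0, r3, L9  →  {r0:0, r1:12, r2:12, r3:13, r4:65523}  ⟨branch taken⟩
[2] or   r4, r3, r2  →  {r0:0, r1:12, r2:12, r3:13, r4:13}
[9] xori  r1, r1, 11  →  {r0:0, r1:7, r2:12, r3:13, r4:13}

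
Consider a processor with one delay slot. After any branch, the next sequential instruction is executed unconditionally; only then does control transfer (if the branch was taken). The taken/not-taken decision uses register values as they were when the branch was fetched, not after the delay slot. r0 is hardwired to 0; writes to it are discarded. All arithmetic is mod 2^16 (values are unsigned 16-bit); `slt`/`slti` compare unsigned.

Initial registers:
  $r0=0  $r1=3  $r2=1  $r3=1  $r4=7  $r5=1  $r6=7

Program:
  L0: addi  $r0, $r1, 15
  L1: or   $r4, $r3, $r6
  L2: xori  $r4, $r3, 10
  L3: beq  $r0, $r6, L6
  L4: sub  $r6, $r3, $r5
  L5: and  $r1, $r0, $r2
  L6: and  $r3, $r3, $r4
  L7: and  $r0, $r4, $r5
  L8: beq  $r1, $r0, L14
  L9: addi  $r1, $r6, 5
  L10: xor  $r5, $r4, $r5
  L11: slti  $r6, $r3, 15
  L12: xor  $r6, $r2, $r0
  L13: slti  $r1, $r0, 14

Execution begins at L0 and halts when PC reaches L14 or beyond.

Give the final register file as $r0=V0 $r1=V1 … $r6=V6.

#0 addi  $r0, $r1, 15 ; 0/3/1/1/7/1/7
#1 or   $r4, $r3, $r6 ; 0/3/1/1/7/1/7
#2 xori  $r4, $r3, 10 ; 0/3/1/1/11/1/7
#3 beq  $r0, $r6, L6 ; 0/3/1/1/11/1/7 ; →fallthru
#4 sub  $r6, $r3, $r5 ; 0/3/1/1/11/1/0
#5 and  $r1, $r0, $r2 ; 0/0/1/1/11/1/0
#6 and  $r3, $r3, $r4 ; 0/0/1/1/11/1/0
#7 and  $r0, $r4, $r5 ; 0/0/1/1/11/1/0
#8 beq  $r1, $r0, L14 ; 0/0/1/1/11/1/0 ; →target
#9 addi  $r1, $r6, 5 ; 0/5/1/1/11/1/0

$r0=0 $r1=5 $r2=1 $r3=1 $r4=11 $r5=1 $r6=0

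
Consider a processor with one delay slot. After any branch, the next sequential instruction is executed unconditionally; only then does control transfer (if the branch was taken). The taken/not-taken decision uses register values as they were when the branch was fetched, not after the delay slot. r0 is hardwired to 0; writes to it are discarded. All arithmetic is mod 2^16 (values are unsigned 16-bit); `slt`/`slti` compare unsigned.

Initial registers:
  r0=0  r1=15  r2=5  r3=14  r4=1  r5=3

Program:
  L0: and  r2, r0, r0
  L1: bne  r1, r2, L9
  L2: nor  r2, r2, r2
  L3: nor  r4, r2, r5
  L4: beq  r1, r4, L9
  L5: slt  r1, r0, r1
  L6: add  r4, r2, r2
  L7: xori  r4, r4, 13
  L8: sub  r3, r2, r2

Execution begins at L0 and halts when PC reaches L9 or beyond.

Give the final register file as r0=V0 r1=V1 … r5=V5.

#0 and  r2, r0, r0 ; 0/15/0/14/1/3
#1 bne  r1, r2, L9 ; 0/15/0/14/1/3 ; →target
#2 nor  r2, r2, r2 ; 0/15/65535/14/1/3

r0=0 r1=15 r2=65535 r3=14 r4=1 r5=3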